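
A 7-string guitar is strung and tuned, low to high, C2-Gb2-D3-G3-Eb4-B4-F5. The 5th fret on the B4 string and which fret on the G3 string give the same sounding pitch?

Fret 5 on B4 is MIDI 71 + 5 = 76 (E5). On the G3 string (open MIDI 55), that pitch is 76 − 55 = fret 21.

21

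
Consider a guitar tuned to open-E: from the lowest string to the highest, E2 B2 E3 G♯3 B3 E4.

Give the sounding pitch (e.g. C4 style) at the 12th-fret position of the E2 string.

The open E2 string plus 12 semitones: E–F–F#–G–…–D–D#–E.
The walk passes from B into C once, so the octave number goes from 2 to 3.

E3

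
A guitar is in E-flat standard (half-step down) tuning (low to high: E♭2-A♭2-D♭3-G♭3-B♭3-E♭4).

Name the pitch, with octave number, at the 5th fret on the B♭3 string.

The open B♭3 string plus 5 semitones: Bb–B–C–Db–D–Eb.
The walk passes from B into C once, so the octave number goes from 3 to 4.

E♭4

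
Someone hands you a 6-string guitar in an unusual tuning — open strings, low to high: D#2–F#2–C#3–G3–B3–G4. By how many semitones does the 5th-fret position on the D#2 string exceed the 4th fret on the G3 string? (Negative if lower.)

D#2 at fret 5 → G#2 (MIDI 44); G3 at fret 4 → B3 (MIDI 59).
44 − 59 = -15, so the two pitches are 15 semitones apart.

-15 semitones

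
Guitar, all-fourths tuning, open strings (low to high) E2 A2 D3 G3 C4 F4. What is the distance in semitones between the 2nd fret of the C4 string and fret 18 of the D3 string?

C4 at fret 2 → D4 (MIDI 62); D3 at fret 18 → G♯4 (MIDI 68).
62 − 68 = -6, so the two pitches are 6 semitones apart, with G♯4 the higher.

6 semitones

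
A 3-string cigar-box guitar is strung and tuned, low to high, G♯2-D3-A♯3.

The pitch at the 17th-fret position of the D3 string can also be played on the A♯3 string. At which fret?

9

D3 at fret 17 is D3 + 17 semitones = G4.
The open A♯3 string is 8 semitones above the open D3, so the same pitch on the A♯3 string lies at fret 17 − 8 = 9.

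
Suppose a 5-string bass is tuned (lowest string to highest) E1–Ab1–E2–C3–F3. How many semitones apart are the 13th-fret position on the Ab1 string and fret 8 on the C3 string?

Ab1 at fret 13 → A2 (MIDI 45); C3 at fret 8 → Ab3 (MIDI 56).
45 − 56 = -11, so the two pitches are 11 semitones apart, with Ab3 the higher.

11 semitones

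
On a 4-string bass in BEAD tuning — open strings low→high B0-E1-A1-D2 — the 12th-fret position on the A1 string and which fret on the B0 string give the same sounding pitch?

22

A1 at fret 12 is A1 + 12 semitones = A2.
The open B0 string is 10 semitones below the open A1, so the same pitch on the B0 string lies at fret 12 + 10 = 22.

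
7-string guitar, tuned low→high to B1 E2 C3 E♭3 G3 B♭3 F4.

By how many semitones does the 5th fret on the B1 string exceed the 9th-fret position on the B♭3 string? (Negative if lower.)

-27 semitones

B1 at fret 5 → E2 (MIDI 40); B♭3 at fret 9 → G4 (MIDI 67).
40 − 67 = -27, so the two pitches are 27 semitones apart.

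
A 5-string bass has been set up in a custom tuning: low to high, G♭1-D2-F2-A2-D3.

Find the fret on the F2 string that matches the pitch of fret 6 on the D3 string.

Fret 6 on D3 is MIDI 50 + 6 = 56 (A♭3). On the F2 string (open MIDI 41), that pitch is 56 − 41 = fret 15.

15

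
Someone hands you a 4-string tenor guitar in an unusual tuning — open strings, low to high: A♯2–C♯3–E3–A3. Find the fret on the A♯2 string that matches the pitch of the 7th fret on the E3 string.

E3 at fret 7 is E3 + 7 semitones = B3.
The open A♯2 string is 6 semitones below the open E3, so the same pitch on the A♯2 string lies at fret 7 + 6 = 13.

13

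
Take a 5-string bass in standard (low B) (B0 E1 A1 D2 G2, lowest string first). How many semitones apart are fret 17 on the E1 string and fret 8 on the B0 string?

E1 at fret 17 → A2 (MIDI 45); B0 at fret 8 → G1 (MIDI 31).
45 − 31 = 14, so the two pitches are 14 semitones apart, with A2 the higher.

14 semitones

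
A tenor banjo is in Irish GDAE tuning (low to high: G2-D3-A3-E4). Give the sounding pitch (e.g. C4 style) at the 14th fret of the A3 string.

The open A3 string plus 14 semitones: A–A#–B–C–…–A–A#–B.
The walk passes from B into C once, so the octave number goes from 3 to 4.

B4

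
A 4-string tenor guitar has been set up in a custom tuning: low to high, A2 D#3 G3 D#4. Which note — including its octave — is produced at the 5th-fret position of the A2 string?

D3

A2 is MIDI 45. Adding 5 gives 50, which is D3.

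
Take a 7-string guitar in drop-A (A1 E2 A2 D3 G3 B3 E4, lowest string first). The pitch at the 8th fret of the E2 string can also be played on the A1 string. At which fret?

15

Fret 8 on E2 is MIDI 40 + 8 = 48 (C3). On the A1 string (open MIDI 33), that pitch is 48 − 33 = fret 15.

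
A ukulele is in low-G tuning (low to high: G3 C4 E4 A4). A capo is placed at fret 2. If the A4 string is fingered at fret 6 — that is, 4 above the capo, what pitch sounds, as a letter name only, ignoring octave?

D#

The capo raises the open A4 by 2 semitones to B4; fretting 4 more gives A4 + 2 + 4 = A4 + 6 semitones, landing on D#.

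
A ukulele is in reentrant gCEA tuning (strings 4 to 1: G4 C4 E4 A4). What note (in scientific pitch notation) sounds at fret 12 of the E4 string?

The open E4 string plus 12 semitones: E–F–F#–G–…–D–D#–E.
The walk passes from B into C once, so the octave number goes from 4 to 5.

E5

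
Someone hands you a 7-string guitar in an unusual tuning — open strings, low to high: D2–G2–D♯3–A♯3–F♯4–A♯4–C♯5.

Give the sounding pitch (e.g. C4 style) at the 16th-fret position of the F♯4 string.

Each fret is one semitone, so F♯4 + 16 = A♯5.
(Equivalently spelled B♭5.)

A♯5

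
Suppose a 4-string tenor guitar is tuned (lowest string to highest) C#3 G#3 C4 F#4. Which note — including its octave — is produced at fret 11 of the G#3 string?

G4

Each fret is one semitone, so G#3 + 11 = G4.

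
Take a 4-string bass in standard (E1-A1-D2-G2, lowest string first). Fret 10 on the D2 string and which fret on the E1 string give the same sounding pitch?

D2 at fret 10 is D2 + 10 semitones = C3.
The open E1 string is 10 semitones below the open D2, so the same pitch on the E1 string lies at fret 10 + 10 = 20.

20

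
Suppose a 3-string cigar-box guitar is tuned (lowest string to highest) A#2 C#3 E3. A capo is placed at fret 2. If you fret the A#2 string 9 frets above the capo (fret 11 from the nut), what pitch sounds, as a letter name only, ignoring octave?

A

The capo raises the open A#2 by 2 semitones to C3; fretting 9 more gives A#2 + 2 + 9 = A#2 + 11 semitones, landing on A.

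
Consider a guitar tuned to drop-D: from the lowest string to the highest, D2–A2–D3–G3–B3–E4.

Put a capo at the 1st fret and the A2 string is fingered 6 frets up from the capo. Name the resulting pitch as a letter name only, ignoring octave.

E

The capo raises the open A2 by 1 semitone to A♯2; fretting 6 more gives A2 + 1 + 6 = A2 + 7 semitones, landing on E.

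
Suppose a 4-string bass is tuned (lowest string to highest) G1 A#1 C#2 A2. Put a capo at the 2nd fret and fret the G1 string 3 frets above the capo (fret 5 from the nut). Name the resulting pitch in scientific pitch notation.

C2

The capo raises the open G1 by 2 semitones to A1; fretting 3 more gives G1 + 2 + 3 = G1 + 5 semitones = C2.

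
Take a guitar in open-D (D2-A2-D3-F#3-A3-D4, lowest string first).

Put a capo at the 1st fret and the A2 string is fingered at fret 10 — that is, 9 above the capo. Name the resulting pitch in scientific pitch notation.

The capo raises the open A2 by 1 semitone to A#2; fretting 9 more gives A2 + 1 + 9 = A2 + 10 semitones = G3.

G3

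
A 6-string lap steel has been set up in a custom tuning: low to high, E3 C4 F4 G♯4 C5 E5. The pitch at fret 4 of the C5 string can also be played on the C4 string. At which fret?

16

C5 at fret 4 is C5 + 4 semitones = E5.
The open C4 string is 12 semitones below the open C5, so the same pitch on the C4 string lies at fret 4 + 12 = 16.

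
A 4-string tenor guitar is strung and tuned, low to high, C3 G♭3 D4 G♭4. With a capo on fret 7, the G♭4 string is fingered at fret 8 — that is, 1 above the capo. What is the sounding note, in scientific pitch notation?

The capo raises the open G♭4 by 7 semitones to D♭5; fretting 1 more gives G♭4 + 7 + 1 = G♭4 + 8 semitones = D5.

D5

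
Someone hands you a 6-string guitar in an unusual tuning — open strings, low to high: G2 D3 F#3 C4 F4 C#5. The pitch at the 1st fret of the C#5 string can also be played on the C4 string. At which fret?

C#5 at fret 1 is C#5 + 1 semitone = D5.
The open C4 string is 13 semitones below the open C#5, so the same pitch on the C4 string lies at fret 1 + 13 = 14.

14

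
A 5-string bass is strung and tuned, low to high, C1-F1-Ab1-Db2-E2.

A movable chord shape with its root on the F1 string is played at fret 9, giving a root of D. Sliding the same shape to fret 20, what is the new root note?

Moving from fret 9 to fret 20 shifts the root by 11 semitones.
D up 11 semitones is Db.

Db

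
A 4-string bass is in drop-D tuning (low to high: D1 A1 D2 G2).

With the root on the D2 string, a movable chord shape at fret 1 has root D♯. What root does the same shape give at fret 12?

Moving from fret 1 to fret 12 shifts the root by 11 semitones.
D♯ up 11 semitones is D.

D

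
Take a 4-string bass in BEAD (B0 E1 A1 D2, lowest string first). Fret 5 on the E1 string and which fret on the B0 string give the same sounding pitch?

E1 at fret 5 is E1 + 5 semitones = A1.
The open B0 string is 5 semitones below the open E1, so the same pitch on the B0 string lies at fret 5 + 5 = 10.

10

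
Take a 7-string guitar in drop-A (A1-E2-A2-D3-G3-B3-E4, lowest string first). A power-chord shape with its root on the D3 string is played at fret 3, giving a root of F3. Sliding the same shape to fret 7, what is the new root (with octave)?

A3

Moving from fret 3 to fret 7 shifts the root by 4 semitones.
F3 up 4 semitones is A3.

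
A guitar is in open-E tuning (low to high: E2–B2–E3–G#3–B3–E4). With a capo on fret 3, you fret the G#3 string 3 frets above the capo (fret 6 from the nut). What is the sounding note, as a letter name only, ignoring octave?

D

The capo raises the open G#3 by 3 semitones to B3; fretting 3 more gives G#3 + 3 + 3 = G#3 + 6 semitones, landing on D.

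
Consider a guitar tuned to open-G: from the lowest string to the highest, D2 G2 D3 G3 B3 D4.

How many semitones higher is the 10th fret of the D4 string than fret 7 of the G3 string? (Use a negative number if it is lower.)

D4 at fret 10 → C5 (MIDI 72); G3 at fret 7 → D4 (MIDI 62).
72 − 62 = 10, so the two pitches are 10 semitones apart.

10 semitones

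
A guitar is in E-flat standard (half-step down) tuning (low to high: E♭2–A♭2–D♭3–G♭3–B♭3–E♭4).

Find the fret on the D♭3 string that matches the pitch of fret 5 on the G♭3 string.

10

G♭3 at fret 5 is G♭3 + 5 semitones = B3.
The open D♭3 string is 5 semitones below the open G♭3, so the same pitch on the D♭3 string lies at fret 5 + 5 = 10.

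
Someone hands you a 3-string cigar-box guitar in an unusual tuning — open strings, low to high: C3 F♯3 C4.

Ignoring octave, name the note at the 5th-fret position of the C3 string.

F

Each fret is one semitone, so C3 + 5 = F.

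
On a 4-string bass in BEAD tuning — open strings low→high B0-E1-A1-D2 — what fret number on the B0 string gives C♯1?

2

C♯1 is 2 semitones above the open B0 (B–C–C#), so it sits at fret 2.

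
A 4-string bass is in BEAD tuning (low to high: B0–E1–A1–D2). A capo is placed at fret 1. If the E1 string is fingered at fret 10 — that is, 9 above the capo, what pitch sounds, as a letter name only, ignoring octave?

The capo raises the open E1 by 1 semitone to F1; fretting 9 more gives E1 + 1 + 9 = E1 + 10 semitones, landing on D.

D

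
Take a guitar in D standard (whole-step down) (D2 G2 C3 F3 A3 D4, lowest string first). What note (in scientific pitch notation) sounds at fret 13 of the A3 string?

Each fret is one semitone, so A3 + 13 = A♯4.

A♯4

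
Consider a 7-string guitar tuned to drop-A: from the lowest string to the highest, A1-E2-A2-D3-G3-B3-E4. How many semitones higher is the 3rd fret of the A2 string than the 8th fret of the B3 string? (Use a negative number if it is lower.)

A2 at fret 3 → C3 (MIDI 48); B3 at fret 8 → G4 (MIDI 67).
48 − 67 = -19, so the two pitches are 19 semitones apart.

-19 semitones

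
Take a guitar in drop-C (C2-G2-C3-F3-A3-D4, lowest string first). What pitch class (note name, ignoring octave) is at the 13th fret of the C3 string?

C♯

C3 is MIDI 48. Adding 13 gives 61; 61 mod 12 = 1, i.e. C♯.
(Equivalently spelled D♭.)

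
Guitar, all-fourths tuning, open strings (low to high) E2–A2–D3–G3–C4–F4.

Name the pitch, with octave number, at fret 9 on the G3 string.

E4

G3 is MIDI 55. Adding 9 gives 64, which is E4.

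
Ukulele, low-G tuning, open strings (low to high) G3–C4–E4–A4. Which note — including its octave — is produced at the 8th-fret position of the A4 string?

F5

Each fret is one semitone, so A4 + 8 = F5.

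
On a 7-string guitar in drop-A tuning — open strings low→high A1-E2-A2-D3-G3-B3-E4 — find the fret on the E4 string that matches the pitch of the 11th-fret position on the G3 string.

Fret 11 on G3 is MIDI 55 + 11 = 66 (F#4). On the E4 string (open MIDI 64), that pitch is 66 − 64 = fret 2.

2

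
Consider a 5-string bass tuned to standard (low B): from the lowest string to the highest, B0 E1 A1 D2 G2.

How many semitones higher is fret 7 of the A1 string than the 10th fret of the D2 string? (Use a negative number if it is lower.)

A1 at fret 7 → E2 (MIDI 40); D2 at fret 10 → C3 (MIDI 48).
40 − 48 = -8, so the two pitches are 8 semitones apart.

-8 semitones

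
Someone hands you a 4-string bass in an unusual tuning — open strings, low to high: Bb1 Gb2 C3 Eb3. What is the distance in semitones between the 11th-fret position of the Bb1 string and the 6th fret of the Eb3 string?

Bb1 at fret 11 → A2 (MIDI 45); Eb3 at fret 6 → A3 (MIDI 57).
45 − 57 = -12, so the two pitches are 12 semitones apart, with A3 the higher.

12 semitones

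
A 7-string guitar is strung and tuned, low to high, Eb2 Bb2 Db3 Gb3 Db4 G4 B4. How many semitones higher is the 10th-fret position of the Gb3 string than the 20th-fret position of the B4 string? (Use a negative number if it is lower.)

Gb3 at fret 10 → E4 (MIDI 64); B4 at fret 20 → G6 (MIDI 91).
64 − 91 = -27, so the two pitches are 27 semitones apart.

-27 semitones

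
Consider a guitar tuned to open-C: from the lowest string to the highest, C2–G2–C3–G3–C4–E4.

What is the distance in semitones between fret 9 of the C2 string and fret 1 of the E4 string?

20 semitones

C2 at fret 9 → A2 (MIDI 45); E4 at fret 1 → F4 (MIDI 65).
45 − 65 = -20, so the two pitches are 20 semitones apart, with F4 the higher.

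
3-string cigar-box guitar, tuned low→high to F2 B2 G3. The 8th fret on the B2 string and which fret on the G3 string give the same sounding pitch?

B2 at fret 8 is B2 + 8 semitones = G3.
The open G3 string is 8 semitones above the open B2, so the same pitch on the G3 string lies at fret 8 − 8 = 0.

0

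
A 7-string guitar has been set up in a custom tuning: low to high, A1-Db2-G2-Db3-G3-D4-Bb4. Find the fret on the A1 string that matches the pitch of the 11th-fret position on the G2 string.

G2 at fret 11 is G2 + 11 semitones = Gb3.
The open A1 string is 10 semitones below the open G2, so the same pitch on the A1 string lies at fret 11 + 10 = 21.

21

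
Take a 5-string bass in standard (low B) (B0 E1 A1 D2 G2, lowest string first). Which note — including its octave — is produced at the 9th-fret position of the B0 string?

Each fret is one semitone, so B0 + 9 = G#1.
(Equivalently spelled Ab1.)

G#1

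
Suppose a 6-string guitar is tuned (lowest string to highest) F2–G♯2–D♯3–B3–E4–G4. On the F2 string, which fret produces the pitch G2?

G2 is 2 semitones above the open F2 (F–F#–G), so it sits at fret 2.

2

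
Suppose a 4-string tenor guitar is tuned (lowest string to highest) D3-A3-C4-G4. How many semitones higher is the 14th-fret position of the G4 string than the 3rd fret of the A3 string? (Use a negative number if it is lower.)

G4 at fret 14 → A5 (MIDI 81); A3 at fret 3 → C4 (MIDI 60).
81 − 60 = 21, so the two pitches are 21 semitones apart.

21 semitones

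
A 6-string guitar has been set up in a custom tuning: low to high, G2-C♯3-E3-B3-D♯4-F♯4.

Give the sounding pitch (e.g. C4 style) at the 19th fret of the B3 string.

B3 is MIDI 59. Adding 19 gives 78, which is F♯5.
(Equivalently spelled G♭5.)

F♯5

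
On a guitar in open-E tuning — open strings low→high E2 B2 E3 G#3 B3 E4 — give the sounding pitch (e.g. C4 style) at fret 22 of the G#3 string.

F#5

The open G#3 string plus 22 semitones: G#–A–A#–B–…–E–F–F#.
The walk passes from B into C 2 times, so the octave number goes from 3 to 5.
(Equivalently spelled Gb5.)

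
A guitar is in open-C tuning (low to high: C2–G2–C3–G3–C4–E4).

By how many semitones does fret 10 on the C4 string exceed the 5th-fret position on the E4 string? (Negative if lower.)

1 semitone

C4 at fret 10 → A#4 (MIDI 70); E4 at fret 5 → A4 (MIDI 69).
70 − 69 = 1, so the two pitches are 1 semitone apart.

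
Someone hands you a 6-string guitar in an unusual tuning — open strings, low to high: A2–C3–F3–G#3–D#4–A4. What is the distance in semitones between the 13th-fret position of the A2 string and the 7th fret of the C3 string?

3 semitones

A2 at fret 13 → A#3 (MIDI 58); C3 at fret 7 → G3 (MIDI 55).
58 − 55 = 3, so the two pitches are 3 semitones apart, with A#3 the higher.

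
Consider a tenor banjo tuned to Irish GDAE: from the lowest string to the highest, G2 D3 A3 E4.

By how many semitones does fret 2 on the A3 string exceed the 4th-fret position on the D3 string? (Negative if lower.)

5 semitones

A3 at fret 2 → B3 (MIDI 59); D3 at fret 4 → F♯3 (MIDI 54).
59 − 54 = 5, so the two pitches are 5 semitones apart.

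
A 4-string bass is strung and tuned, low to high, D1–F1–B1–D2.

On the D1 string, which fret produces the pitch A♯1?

8

A♯1 is 8 semitones above the open D1 (D–D#–E–F–F#–G–G#–A–A#), so it sits at fret 8.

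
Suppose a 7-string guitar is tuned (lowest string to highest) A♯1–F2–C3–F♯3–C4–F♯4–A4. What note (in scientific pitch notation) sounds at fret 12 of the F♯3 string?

F♯4

F♯3 is MIDI 54. Adding 12 gives 66, which is F♯4.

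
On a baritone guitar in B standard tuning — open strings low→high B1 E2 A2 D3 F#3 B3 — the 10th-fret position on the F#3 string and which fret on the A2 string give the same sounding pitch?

Fret 10 on F#3 is MIDI 54 + 10 = 64 (E4). On the A2 string (open MIDI 45), that pitch is 64 − 45 = fret 19.

19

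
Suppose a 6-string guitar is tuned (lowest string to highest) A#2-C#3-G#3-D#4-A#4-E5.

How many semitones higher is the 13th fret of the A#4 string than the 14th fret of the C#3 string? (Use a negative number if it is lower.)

20 semitones

A#4 at fret 13 → B5 (MIDI 83); C#3 at fret 14 → D#4 (MIDI 63).
83 − 63 = 20, so the two pitches are 20 semitones apart.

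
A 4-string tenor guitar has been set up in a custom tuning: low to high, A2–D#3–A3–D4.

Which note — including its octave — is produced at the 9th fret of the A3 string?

Each fret is one semitone, so A3 + 9 = F#4.
(Equivalently spelled Gb4.)

F#4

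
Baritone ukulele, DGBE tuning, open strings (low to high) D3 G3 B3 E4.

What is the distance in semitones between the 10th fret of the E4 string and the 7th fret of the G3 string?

12 semitones

E4 at fret 10 → D5 (MIDI 74); G3 at fret 7 → D4 (MIDI 62).
74 − 62 = 12, so the two pitches are 12 semitones apart, with D5 the higher.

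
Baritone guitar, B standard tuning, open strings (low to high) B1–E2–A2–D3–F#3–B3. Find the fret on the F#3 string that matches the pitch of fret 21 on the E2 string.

7

E2 at fret 21 is E2 + 21 semitones = C#4.
The open F#3 string is 14 semitones above the open E2, so the same pitch on the F#3 string lies at fret 21 − 14 = 7.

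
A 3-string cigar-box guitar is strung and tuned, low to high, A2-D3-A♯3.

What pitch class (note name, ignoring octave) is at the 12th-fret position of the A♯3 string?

A♯3 is MIDI 58. Adding 12 gives 70; 70 mod 12 = 10, i.e. A♯.
(Equivalently spelled B♭.)

A♯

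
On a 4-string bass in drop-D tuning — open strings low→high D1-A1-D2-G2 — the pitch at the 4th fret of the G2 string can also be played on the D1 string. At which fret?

21

G2 at fret 4 is G2 + 4 semitones = B2.
The open D1 string is 17 semitones below the open G2, so the same pitch on the D1 string lies at fret 4 + 17 = 21.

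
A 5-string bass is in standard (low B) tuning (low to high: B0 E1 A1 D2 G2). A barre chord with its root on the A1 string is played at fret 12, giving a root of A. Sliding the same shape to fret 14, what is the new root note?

Moving from fret 12 to fret 14 shifts the root by 2 semitones.
A up 2 semitones is B.

B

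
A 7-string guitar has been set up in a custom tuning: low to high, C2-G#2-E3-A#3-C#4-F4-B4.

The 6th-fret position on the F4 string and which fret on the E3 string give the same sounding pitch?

19

F4 at fret 6 is F4 + 6 semitones = B4.
The open E3 string is 13 semitones below the open F4, so the same pitch on the E3 string lies at fret 6 + 13 = 19.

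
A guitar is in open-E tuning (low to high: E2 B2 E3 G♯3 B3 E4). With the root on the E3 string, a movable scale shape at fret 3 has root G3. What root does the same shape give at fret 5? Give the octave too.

Moving from fret 3 to fret 5 shifts the root by 2 semitones.
G3 up 2 semitones is A3.

A3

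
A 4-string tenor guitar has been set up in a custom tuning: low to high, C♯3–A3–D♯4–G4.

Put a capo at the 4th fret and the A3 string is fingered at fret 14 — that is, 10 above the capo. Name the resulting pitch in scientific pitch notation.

B4

The capo raises the open A3 by 4 semitones to C♯4; fretting 10 more gives A3 + 4 + 10 = A3 + 14 semitones = B4.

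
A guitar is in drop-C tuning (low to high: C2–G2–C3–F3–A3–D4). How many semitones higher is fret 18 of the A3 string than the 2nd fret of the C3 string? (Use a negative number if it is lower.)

A3 at fret 18 → D#5 (MIDI 75); C3 at fret 2 → D3 (MIDI 50).
75 − 50 = 25, so the two pitches are 25 semitones apart.

25 semitones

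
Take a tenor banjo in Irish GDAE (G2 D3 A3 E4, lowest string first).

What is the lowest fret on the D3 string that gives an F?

3

From D3, count semitones up the chromatic scale until reaching F: D–D#–E–F — 3 steps.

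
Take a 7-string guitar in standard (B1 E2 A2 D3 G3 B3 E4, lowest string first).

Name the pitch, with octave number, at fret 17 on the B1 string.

E3

B1 is MIDI 35. Adding 17 gives 52, which is E3.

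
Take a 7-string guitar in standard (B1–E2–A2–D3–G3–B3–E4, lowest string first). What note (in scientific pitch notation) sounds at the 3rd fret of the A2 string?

The open A2 string plus 3 semitones: A–A#–B–C.
The walk passes from B into C once, so the octave number goes from 2 to 3.

C3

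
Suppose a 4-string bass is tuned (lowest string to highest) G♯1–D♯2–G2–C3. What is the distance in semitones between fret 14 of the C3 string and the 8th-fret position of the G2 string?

11 semitones

C3 at fret 14 → D4 (MIDI 62); G2 at fret 8 → D♯3 (MIDI 51).
62 − 51 = 11, so the two pitches are 11 semitones apart, with D4 the higher.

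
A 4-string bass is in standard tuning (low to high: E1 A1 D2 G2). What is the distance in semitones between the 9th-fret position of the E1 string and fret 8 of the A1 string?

E1 at fret 9 → C#2 (MIDI 37); A1 at fret 8 → F2 (MIDI 41).
37 − 41 = -4, so the two pitches are 4 semitones apart, with F2 the higher.

4 semitones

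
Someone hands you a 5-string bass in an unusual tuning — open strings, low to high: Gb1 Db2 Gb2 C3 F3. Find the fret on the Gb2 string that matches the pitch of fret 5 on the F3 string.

16

F3 at fret 5 is F3 + 5 semitones = Bb3.
The open Gb2 string is 11 semitones below the open F3, so the same pitch on the Gb2 string lies at fret 5 + 11 = 16.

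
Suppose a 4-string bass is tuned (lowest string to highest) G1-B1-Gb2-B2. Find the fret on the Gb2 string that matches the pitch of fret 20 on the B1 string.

13

Fret 20 on B1 is MIDI 35 + 20 = 55 (G3). On the Gb2 string (open MIDI 42), that pitch is 55 − 42 = fret 13.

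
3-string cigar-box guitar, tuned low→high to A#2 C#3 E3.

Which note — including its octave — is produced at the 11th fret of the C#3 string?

C4

C#3 is MIDI 49. Adding 11 gives 60, which is C4.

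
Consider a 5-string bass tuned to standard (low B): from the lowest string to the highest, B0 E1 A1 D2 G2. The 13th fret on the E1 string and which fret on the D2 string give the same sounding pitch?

3

E1 at fret 13 is E1 + 13 semitones = F2.
The open D2 string is 10 semitones above the open E1, so the same pitch on the D2 string lies at fret 13 − 10 = 3.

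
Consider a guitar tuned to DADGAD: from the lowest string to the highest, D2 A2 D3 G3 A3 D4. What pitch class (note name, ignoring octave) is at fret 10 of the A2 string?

G

The open A2 string plus 10 semitones: A–A#–B–C–…–F–F#–G.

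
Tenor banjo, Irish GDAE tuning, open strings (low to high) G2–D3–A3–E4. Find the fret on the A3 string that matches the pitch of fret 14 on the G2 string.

G2 at fret 14 is G2 + 14 semitones = A3.
The open A3 string is 14 semitones above the open G2, so the same pitch on the A3 string lies at fret 14 − 14 = 0.

0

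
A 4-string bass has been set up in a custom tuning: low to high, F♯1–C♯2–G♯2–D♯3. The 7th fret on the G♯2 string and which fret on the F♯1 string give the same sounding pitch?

21

Fret 7 on G♯2 is MIDI 44 + 7 = 51 (D♯3). On the F♯1 string (open MIDI 30), that pitch is 51 − 30 = fret 21.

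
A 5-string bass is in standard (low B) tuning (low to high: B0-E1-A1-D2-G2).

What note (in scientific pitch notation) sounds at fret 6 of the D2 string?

Each fret is one semitone, so D2 + 6 = G#2.
(Equivalently spelled Ab2.)

G#2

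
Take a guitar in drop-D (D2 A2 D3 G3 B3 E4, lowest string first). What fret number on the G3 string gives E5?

21

E5 is 21 semitones above the open G3 (G–G#–A–A#–…–D–D#–E), so it sits at fret 21.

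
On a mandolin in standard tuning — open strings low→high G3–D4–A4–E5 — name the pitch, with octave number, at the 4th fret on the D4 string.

F#4

Each fret is one semitone, so D4 + 4 = F#4.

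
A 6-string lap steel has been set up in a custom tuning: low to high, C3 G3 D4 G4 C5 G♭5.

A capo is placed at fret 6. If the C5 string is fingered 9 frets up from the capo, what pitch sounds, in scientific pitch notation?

The capo raises the open C5 by 6 semitones to G♭5; fretting 9 more gives C5 + 6 + 9 = C5 + 15 semitones = E♭6.

E♭6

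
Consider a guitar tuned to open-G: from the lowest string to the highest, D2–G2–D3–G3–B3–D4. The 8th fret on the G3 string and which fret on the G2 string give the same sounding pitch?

20

G3 at fret 8 is G3 + 8 semitones = D#4.
The open G2 string is 12 semitones below the open G3, so the same pitch on the G2 string lies at fret 8 + 12 = 20.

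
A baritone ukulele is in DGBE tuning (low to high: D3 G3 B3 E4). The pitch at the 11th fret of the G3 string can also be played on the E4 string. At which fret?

G3 at fret 11 is G3 + 11 semitones = F#4.
The open E4 string is 9 semitones above the open G3, so the same pitch on the E4 string lies at fret 11 − 9 = 2.

2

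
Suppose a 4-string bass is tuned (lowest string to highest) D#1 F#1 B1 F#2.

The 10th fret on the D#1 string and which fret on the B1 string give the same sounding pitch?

Fret 10 on D#1 is MIDI 27 + 10 = 37 (C#2). On the B1 string (open MIDI 35), that pitch is 37 − 35 = fret 2.

2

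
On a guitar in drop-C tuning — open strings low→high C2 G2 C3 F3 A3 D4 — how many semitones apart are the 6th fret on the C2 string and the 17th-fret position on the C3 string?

23 semitones

C2 at fret 6 → F#2 (MIDI 42); C3 at fret 17 → F4 (MIDI 65).
42 − 65 = -23, so the two pitches are 23 semitones apart, with F4 the higher.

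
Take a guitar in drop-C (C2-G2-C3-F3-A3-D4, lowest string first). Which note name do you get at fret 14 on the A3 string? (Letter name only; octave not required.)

B

A3 is MIDI 57. Adding 14 gives 71; 71 mod 12 = 11, i.e. B.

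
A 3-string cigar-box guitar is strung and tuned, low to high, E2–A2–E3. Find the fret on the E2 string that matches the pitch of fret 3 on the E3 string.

15

Fret 3 on E3 is MIDI 52 + 3 = 55 (G3). On the E2 string (open MIDI 40), that pitch is 55 − 40 = fret 15.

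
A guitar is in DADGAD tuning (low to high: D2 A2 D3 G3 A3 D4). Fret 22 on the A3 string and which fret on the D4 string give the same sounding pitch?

17

A3 at fret 22 is A3 + 22 semitones = G5.
The open D4 string is 5 semitones above the open A3, so the same pitch on the D4 string lies at fret 22 − 5 = 17.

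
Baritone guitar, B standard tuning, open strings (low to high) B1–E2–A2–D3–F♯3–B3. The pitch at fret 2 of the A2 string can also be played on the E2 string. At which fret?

A2 at fret 2 is A2 + 2 semitones = B2.
The open E2 string is 5 semitones below the open A2, so the same pitch on the E2 string lies at fret 2 + 5 = 7.

7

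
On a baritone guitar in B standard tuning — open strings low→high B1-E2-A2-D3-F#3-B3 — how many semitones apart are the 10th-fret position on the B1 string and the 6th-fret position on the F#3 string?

B1 at fret 10 → A2 (MIDI 45); F#3 at fret 6 → C4 (MIDI 60).
45 − 60 = -15, so the two pitches are 15 semitones apart, with C4 the higher.

15 semitones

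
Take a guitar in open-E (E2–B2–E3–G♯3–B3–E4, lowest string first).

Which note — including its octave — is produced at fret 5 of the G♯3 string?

C♯4

G♯3 is MIDI 56. Adding 5 gives 61, which is C♯4.
(Equivalently spelled D♭4.)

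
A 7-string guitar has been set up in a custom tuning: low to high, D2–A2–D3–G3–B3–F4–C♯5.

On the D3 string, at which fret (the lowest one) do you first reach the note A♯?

8

From D3, count semitones up the chromatic scale until reaching A♯: D–D#–E–F–F#–G–G#–A–A# — 8 steps.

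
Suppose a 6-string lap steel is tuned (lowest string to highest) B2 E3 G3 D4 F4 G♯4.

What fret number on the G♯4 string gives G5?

11

G5 is 11 semitones above the open G♯4 (G#–A–A#–B–…–F–F#–G), so it sits at fret 11.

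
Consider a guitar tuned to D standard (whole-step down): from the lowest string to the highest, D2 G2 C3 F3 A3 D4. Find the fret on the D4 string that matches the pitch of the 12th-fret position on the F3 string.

3

Fret 12 on F3 is MIDI 53 + 12 = 65 (F4). On the D4 string (open MIDI 62), that pitch is 65 − 62 = fret 3.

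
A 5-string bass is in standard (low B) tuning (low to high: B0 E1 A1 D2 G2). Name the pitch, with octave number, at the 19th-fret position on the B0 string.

The open B0 string plus 19 semitones: B–C–C#–D–…–E–F–F#.
The walk passes from B into C 2 times, so the octave number goes from 0 to 2.

F♯2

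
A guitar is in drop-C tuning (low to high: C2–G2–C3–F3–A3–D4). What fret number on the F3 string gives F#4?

F#4 is 13 semitones above the open F3 (F–F#–G–G#–…–E–F–F#), so it sits at fret 13.

13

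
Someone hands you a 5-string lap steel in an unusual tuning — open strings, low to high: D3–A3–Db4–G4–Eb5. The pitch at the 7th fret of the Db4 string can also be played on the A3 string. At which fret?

Fret 7 on Db4 is MIDI 61 + 7 = 68 (Ab4). On the A3 string (open MIDI 57), that pitch is 68 − 57 = fret 11.

11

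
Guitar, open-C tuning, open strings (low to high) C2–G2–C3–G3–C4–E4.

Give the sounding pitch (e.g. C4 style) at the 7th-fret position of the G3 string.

D4

The open G3 string plus 7 semitones: G–G#–A–A#–B–C–C#–D.
The walk passes from B into C once, so the octave number goes from 3 to 4.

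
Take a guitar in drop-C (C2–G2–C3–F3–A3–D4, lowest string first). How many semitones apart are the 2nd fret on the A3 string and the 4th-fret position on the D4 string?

A3 at fret 2 → B3 (MIDI 59); D4 at fret 4 → F#4 (MIDI 66).
59 − 66 = -7, so the two pitches are 7 semitones apart, with F#4 the higher.

7 semitones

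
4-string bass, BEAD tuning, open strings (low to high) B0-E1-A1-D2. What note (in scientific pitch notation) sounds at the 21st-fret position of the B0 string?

B0 is MIDI 23. Adding 21 gives 44, which is G♯2.
(Equivalently spelled A♭2.)

G♯2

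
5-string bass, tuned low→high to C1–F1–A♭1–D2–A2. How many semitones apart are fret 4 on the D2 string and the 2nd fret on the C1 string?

16 semitones

D2 at fret 4 → G♭2 (MIDI 42); C1 at fret 2 → D1 (MIDI 26).
42 − 26 = 16, so the two pitches are 16 semitones apart, with G♭2 the higher.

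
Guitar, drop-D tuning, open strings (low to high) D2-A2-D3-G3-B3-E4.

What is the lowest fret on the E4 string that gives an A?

From E4, count semitones up the chromatic scale until reaching A: E–F–F#–G–G#–A — 5 steps.

5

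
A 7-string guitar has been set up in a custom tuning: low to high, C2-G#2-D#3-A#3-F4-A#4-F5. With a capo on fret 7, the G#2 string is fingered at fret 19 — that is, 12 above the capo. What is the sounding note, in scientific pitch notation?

D#4

The capo raises the open G#2 by 7 semitones to D#3; fretting 12 more gives G#2 + 7 + 12 = G#2 + 19 semitones = D#4.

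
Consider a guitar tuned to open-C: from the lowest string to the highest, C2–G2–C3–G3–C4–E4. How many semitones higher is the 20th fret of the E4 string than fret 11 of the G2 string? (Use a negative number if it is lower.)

30 semitones

E4 at fret 20 → C6 (MIDI 84); G2 at fret 11 → F♯3 (MIDI 54).
84 − 54 = 30, so the two pitches are 30 semitones apart.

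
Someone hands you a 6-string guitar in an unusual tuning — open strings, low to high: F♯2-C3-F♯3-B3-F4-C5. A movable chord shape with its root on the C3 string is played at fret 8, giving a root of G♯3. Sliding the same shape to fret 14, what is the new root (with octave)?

D4

Moving from fret 8 to fret 14 shifts the root by 6 semitones.
G♯3 up 6 semitones is D4.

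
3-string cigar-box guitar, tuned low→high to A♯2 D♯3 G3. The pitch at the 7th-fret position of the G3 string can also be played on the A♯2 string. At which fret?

16

G3 at fret 7 is G3 + 7 semitones = D4.
The open A♯2 string is 9 semitones below the open G3, so the same pitch on the A♯2 string lies at fret 7 + 9 = 16.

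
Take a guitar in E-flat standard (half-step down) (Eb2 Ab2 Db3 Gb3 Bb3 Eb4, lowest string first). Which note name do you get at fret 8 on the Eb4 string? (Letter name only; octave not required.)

B

Each fret is one semitone, so Eb4 + 8 = B.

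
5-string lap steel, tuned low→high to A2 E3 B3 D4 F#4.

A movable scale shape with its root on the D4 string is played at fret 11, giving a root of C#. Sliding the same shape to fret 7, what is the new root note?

Moving from fret 11 to fret 7 shifts the root by -4 semitones.
C# down 4 semitones is A.

A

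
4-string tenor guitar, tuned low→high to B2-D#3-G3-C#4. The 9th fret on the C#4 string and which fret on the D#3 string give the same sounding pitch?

19

C#4 at fret 9 is C#4 + 9 semitones = A#4.
The open D#3 string is 10 semitones below the open C#4, so the same pitch on the D#3 string lies at fret 9 + 10 = 19.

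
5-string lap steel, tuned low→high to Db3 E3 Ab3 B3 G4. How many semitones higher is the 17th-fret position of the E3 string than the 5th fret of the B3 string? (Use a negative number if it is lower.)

5 semitones

E3 at fret 17 → A4 (MIDI 69); B3 at fret 5 → E4 (MIDI 64).
69 − 64 = 5, so the two pitches are 5 semitones apart.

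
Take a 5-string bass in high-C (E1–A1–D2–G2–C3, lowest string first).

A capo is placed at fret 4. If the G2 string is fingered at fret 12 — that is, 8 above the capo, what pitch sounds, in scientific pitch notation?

G3

The capo raises the open G2 by 4 semitones to B2; fretting 8 more gives G2 + 4 + 8 = G2 + 12 semitones = G3.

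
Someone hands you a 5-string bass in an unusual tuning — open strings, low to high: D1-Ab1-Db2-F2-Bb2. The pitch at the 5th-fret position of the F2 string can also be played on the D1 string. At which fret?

20

Fret 5 on F2 is MIDI 41 + 5 = 46 (Bb2). On the D1 string (open MIDI 26), that pitch is 46 − 26 = fret 20.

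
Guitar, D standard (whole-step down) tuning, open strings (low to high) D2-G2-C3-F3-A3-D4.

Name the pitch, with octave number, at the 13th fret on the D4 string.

The open D4 string plus 13 semitones: D–D#–E–F–…–C#–D–D#.
The walk passes from B into C once, so the octave number goes from 4 to 5.
(Equivalently spelled Eb5.)

D#5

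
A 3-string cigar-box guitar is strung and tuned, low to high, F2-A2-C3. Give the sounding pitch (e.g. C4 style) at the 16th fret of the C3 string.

E4

Each fret is one semitone, so C3 + 16 = E4.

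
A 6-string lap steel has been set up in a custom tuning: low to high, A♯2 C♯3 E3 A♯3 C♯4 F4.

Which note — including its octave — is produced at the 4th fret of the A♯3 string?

The open A♯3 string plus 4 semitones: A#–B–C–C#–D.
The walk passes from B into C once, so the octave number goes from 3 to 4.

D4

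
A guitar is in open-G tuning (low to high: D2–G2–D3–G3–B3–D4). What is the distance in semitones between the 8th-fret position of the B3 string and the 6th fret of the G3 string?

6 semitones

B3 at fret 8 → G4 (MIDI 67); G3 at fret 6 → C#4 (MIDI 61).
67 − 61 = 6, so the two pitches are 6 semitones apart, with G4 the higher.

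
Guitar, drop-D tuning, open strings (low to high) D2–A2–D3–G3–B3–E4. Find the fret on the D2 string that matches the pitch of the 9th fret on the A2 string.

16

Fret 9 on A2 is MIDI 45 + 9 = 54 (F#3). On the D2 string (open MIDI 38), that pitch is 54 − 38 = fret 16.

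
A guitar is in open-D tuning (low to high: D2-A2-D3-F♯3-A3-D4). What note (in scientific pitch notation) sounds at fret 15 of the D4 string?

F5

D4 is MIDI 62. Adding 15 gives 77, which is F5.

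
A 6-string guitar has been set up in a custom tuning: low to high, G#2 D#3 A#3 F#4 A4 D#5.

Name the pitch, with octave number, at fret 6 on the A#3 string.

E4

A#3 is MIDI 58. Adding 6 gives 64, which is E4.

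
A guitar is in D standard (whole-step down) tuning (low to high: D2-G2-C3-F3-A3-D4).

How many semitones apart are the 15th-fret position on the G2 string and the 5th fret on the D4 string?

G2 at fret 15 → A#3 (MIDI 58); D4 at fret 5 → G4 (MIDI 67).
58 − 67 = -9, so the two pitches are 9 semitones apart, with G4 the higher.

9 semitones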